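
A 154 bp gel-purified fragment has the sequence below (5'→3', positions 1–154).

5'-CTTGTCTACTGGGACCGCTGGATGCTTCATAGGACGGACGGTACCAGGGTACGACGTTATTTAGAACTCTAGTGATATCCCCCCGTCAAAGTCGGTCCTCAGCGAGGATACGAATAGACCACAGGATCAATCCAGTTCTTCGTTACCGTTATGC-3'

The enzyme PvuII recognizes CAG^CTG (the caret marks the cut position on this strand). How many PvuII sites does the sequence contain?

No occurrence of CAGCTG is present in the sequence.
PvuII does not cut: 0 sites.

0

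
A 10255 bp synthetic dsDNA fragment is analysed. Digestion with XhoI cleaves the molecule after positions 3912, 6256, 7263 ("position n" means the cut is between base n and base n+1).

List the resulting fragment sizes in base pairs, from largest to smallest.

Linear molecule, 3 cuts → 4 fragments:
  3912 − 0 = 3912 bp
  6256 − 3912 = 2344 bp
  7263 − 6256 = 1007 bp
  10255 − 7263 = 2992 bp
Sorted largest to smallest: 3912, 2992, 2344, 1007 bp.

3912, 2992, 2344, 1007 bp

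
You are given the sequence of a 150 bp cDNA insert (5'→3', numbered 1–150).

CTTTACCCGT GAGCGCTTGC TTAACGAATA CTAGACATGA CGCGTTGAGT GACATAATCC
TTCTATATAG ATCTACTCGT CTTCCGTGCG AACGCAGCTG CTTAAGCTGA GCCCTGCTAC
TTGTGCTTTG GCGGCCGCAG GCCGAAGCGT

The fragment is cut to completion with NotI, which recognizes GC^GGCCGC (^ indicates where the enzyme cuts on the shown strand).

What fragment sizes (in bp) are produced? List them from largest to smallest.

132, 18 bp

The NotI site (GCGGCCGC) starts at position 131.
NotI cuts after base 2 of each site, so after position 132.
Linear molecule, 1 cut → 2 fragments:
  1–132 → 132 bp
  133–150 → 18 bp
Sorted largest to smallest: 132, 18 bp.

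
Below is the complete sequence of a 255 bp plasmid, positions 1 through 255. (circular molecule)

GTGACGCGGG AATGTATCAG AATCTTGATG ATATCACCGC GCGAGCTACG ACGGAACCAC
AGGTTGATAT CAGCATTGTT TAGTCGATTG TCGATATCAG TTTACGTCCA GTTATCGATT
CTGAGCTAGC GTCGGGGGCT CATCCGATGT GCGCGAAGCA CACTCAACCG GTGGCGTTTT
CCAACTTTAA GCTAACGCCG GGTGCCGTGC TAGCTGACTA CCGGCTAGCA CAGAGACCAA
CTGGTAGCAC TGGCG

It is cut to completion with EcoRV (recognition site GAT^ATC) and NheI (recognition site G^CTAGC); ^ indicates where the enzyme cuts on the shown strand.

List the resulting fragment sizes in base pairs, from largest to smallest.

84, 63, 36, 30, 27, 15 bp

EcoRV sites (GATATC) start at positions 30, 66, 93.
EcoRV cuts after base 3 of each site, so after positions 32, 68, 95.
NheI sites (GCTAGC) start at positions 125, 209, 224.
NheI cuts after the first base of each site, so after positions 125, 209, 224.
Combined cut positions: 32, 68, 95, 125, 209, 224.
Circular molecule, 6 cuts → 6 fragments:
  33–68 → 36 bp
  69–95 → 27 bp
  96–125 → 30 bp
  126–209 → 84 bp
  210–224 → 15 bp
  225–255 then 1–32 → 31 + 32 = 63 bp
Sorted largest to smallest: 84, 63, 36, 30, 27, 15 bp.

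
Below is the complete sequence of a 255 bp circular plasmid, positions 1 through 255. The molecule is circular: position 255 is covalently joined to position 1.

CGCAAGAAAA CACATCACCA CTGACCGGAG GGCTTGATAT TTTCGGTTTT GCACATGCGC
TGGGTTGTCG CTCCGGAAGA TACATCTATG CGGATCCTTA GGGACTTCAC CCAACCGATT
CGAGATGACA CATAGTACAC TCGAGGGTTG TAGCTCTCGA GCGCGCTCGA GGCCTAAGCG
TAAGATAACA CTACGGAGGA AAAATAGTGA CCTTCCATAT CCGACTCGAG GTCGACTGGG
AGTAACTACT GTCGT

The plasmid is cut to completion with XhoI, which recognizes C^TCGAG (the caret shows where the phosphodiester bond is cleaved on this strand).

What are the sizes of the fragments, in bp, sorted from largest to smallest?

170, 59, 16, 10 bp

XhoI sites (CTCGAG) start at positions 140, 156, 166, 225.
XhoI cuts after the first base of each site, so after positions 140, 156, 166, 225.
Circular molecule, 4 cuts → 4 fragments:
  141–156 → 16 bp
  157–166 → 10 bp
  167–225 → 59 bp
  226–255 then 1–140 → 30 + 140 = 170 bp
Sorted largest to smallest: 170, 59, 16, 10 bp.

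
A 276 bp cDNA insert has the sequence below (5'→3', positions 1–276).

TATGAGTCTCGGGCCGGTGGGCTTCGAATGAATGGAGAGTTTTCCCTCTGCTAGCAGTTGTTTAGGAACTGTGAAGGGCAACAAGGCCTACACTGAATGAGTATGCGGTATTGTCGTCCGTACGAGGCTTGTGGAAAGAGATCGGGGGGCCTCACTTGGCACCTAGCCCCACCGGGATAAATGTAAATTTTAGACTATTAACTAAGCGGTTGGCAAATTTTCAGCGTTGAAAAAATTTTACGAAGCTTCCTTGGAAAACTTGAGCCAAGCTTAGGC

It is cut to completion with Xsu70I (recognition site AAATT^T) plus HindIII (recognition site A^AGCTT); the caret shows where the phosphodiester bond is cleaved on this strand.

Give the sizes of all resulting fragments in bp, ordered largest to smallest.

Xsu70I sites (AAATTT) start at positions 185, 215, 233.
Xsu70I cuts after base 5 of each site (before the last base), so after positions 189, 219, 237.
HindIII sites (AAGCTT) start at positions 243, 267.
HindIII cuts after the first base of each site, so after positions 243, 267.
Combined cut positions: 189, 219, 237, 243, 267.
Linear molecule, 5 cuts → 6 fragments:
  1–189 → 189 bp
  190–219 → 30 bp
  220–237 → 18 bp
  238–243 → 6 bp
  244–267 → 24 bp
  268–276 → 9 bp
Sorted largest to smallest: 189, 30, 24, 18, 9, 6 bp.

189, 30, 24, 18, 9, 6 bp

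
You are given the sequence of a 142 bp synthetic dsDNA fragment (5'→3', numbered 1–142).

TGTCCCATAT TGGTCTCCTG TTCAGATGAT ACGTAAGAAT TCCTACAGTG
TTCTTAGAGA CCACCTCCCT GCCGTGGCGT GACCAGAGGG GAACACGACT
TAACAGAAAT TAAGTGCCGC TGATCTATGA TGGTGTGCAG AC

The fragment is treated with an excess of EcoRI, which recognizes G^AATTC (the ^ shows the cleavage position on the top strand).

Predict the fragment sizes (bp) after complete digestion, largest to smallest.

105, 37 bp

The EcoRI site (GAATTC) starts at position 37.
EcoRI cuts after the first base of each site, so after position 37.
Linear molecule, 1 cut → 2 fragments:
  1–37 → 37 bp
  38–142 → 105 bp
Sorted largest to smallest: 105, 37 bp.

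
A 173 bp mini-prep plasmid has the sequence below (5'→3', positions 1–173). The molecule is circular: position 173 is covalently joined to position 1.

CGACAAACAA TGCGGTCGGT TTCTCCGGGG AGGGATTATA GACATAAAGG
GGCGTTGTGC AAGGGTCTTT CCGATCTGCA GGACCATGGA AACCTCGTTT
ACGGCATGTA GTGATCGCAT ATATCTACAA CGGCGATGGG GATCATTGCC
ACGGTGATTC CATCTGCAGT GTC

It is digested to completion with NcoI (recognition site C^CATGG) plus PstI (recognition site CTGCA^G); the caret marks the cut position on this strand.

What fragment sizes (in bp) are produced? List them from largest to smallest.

85, 84, 4 bp

The NcoI site (CCATGG) starts at position 84.
NcoI cuts after the first base of each site, so after position 84.
PstI sites (CTGCAG) start at positions 76, 164.
PstI cuts after base 5 of each site (before the last base), so after positions 80, 168.
Combined cut positions: 80, 84, 168.
Circular molecule, 3 cuts → 3 fragments:
  81–84 → 4 bp
  85–168 → 84 bp
  169–173 then 1–80 → 5 + 80 = 85 bp
Sorted largest to smallest: 85, 84, 4 bp.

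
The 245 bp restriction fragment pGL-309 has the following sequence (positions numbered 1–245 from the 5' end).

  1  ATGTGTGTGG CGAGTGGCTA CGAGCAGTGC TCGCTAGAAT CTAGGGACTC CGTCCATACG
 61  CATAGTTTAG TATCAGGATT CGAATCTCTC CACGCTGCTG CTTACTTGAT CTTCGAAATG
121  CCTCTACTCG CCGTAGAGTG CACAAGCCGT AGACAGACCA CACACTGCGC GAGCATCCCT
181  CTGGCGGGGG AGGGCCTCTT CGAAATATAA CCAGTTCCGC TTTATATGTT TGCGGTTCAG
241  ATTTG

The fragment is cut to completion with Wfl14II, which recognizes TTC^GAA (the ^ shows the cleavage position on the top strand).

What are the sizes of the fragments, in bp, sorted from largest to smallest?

Wfl14II sites (TTCGAA) start at positions 79, 112, 199.
Wfl14II cuts after base 3 of each site, so after positions 81, 114, 201.
Linear molecule, 3 cuts → 4 fragments:
  1–81 → 81 bp
  82–114 → 33 bp
  115–201 → 87 bp
  202–245 → 44 bp
Sorted largest to smallest: 87, 81, 44, 33 bp.

87, 81, 44, 33 bp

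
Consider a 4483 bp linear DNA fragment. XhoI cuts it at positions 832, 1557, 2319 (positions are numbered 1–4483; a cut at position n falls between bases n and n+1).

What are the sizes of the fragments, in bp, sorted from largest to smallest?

Linear molecule, 3 cuts → 4 fragments:
  832 − 0 = 832 bp
  1557 − 832 = 725 bp
  2319 − 1557 = 762 bp
  4483 − 2319 = 2164 bp
Sorted largest to smallest: 2164, 832, 762, 725 bp.

2164, 832, 762, 725 bp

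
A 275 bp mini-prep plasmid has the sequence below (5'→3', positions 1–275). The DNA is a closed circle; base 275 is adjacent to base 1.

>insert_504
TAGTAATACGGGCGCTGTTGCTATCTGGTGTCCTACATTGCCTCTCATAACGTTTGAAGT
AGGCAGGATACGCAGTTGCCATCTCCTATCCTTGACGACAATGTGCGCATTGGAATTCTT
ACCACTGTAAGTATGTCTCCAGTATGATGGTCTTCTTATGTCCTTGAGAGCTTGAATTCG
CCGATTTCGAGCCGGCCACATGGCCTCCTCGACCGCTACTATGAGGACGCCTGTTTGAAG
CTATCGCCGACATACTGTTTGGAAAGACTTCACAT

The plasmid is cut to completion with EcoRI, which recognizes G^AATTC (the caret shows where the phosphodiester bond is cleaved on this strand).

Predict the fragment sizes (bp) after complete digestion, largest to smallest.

EcoRI sites (GAATTC) start at positions 113, 174.
EcoRI cuts after the first base of each site, so after positions 113, 174.
Circular molecule, 2 cuts → 2 fragments:
  114–174 → 61 bp
  175–275 then 1–113 → 101 + 113 = 214 bp
Sorted largest to smallest: 214, 61 bp.

214, 61 bp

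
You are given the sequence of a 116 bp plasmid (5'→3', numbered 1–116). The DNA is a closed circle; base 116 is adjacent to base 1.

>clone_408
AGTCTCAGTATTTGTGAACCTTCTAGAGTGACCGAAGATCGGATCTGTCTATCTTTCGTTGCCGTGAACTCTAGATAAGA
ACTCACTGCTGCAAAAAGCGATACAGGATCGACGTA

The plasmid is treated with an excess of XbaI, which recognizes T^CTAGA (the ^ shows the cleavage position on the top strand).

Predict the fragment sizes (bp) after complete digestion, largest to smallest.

XbaI sites (TCTAGA) start at positions 22, 70.
XbaI cuts after the first base of each site, so after positions 22, 70.
Circular molecule, 2 cuts → 2 fragments:
  23–70 → 48 bp
  71–116 then 1–22 → 46 + 22 = 68 bp
Sorted largest to smallest: 68, 48 bp.

68, 48 bp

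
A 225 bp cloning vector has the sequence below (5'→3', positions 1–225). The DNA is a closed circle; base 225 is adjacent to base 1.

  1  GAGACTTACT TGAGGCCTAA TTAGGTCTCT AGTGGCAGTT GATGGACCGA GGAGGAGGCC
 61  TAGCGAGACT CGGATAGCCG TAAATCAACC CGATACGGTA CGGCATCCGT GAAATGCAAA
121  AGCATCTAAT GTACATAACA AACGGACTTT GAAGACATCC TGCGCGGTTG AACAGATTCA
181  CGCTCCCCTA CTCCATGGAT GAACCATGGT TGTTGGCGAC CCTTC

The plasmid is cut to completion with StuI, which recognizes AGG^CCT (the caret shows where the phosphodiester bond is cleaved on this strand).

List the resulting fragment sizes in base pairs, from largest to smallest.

StuI sites (AGGCCT) start at positions 13, 56.
StuI cuts after base 3 of each site, so after positions 15, 58.
Circular molecule, 2 cuts → 2 fragments:
  16–58 → 43 bp
  59–225 then 1–15 → 167 + 15 = 182 bp
Sorted largest to smallest: 182, 43 bp.

182, 43 bp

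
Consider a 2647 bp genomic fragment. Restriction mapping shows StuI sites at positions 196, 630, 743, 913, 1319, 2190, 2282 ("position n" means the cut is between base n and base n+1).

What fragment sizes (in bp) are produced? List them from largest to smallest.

Linear molecule, 7 cuts → 8 fragments:
  196 − 0 = 196 bp
  630 − 196 = 434 bp
  743 − 630 = 113 bp
  913 − 743 = 170 bp
  1319 − 913 = 406 bp
  2190 − 1319 = 871 bp
  2282 − 2190 = 92 bp
  2647 − 2282 = 365 bp
Sorted largest to smallest: 871, 434, 406, 365, 196, 170, 113, 92 bp.

871, 434, 406, 365, 196, 170, 113, 92 bp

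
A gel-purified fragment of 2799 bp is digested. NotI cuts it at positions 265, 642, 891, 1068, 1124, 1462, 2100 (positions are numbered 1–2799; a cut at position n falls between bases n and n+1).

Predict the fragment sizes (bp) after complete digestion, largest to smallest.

Linear molecule, 7 cuts → 8 fragments:
  265 − 0 = 265 bp
  642 − 265 = 377 bp
  891 − 642 = 249 bp
  1068 − 891 = 177 bp
  1124 − 1068 = 56 bp
  1462 − 1124 = 338 bp
  2100 − 1462 = 638 bp
  2799 − 2100 = 699 bp
Sorted largest to smallest: 699, 638, 377, 338, 265, 249, 177, 56 bp.

699, 638, 377, 338, 265, 249, 177, 56 bp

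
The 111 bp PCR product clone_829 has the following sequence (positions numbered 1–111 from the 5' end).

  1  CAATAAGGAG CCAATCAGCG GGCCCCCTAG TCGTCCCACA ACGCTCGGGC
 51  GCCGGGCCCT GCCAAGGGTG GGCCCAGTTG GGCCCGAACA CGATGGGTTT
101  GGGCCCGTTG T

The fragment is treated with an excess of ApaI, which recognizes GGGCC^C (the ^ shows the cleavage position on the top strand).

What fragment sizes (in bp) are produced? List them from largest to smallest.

34, 24, 21, 16, 10, 6 bp

ApaI sites (GGGCCC) start at positions 20, 54, 70, 80, 101.
ApaI cuts after base 5 of each site (before the last base), so after positions 24, 58, 74, 84, 105.
Linear molecule, 5 cuts → 6 fragments:
  1–24 → 24 bp
  25–58 → 34 bp
  59–74 → 16 bp
  75–84 → 10 bp
  85–105 → 21 bp
  106–111 → 6 bp
Sorted largest to smallest: 34, 24, 21, 16, 10, 6 bp.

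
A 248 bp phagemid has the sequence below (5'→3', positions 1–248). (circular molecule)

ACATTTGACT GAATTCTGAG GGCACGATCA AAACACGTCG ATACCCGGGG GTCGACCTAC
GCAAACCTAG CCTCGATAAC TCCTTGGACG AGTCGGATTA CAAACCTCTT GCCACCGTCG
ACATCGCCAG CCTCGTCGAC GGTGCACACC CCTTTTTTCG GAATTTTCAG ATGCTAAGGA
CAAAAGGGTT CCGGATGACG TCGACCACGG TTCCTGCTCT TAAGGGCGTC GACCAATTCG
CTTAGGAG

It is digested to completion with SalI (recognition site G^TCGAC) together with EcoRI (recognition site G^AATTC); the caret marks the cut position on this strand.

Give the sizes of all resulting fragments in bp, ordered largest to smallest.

SalI sites (GTCGAC) start at positions 51, 117, 135, 200, 228.
SalI cuts after the first base of each site, so after positions 51, 117, 135, 200, 228.
The EcoRI site (GAATTC) starts at position 11.
EcoRI cuts after the first base of each site, so after position 11.
Combined cut positions: 11, 51, 117, 135, 200, 228.
Circular molecule, 6 cuts → 6 fragments:
  12–51 → 40 bp
  52–117 → 66 bp
  118–135 → 18 bp
  136–200 → 65 bp
  201–228 → 28 bp
  229–248 then 1–11 → 20 + 11 = 31 bp
Sorted largest to smallest: 66, 65, 40, 31, 28, 18 bp.

66, 65, 40, 31, 28, 18 bp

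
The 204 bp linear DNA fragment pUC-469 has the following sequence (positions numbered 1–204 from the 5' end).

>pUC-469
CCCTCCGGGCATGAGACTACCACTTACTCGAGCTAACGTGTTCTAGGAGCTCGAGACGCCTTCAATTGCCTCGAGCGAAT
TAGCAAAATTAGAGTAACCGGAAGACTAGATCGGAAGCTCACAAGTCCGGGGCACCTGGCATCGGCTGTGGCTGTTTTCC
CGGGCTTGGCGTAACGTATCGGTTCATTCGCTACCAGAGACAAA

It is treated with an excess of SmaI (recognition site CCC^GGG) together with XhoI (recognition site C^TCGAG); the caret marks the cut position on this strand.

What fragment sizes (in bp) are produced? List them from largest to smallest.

91, 43, 27, 23, 20 bp

The SmaI site (CCCGGG) starts at position 159.
SmaI cuts after base 3 of each site, so after position 161.
XhoI sites (CTCGAG) start at positions 27, 50, 70.
XhoI cuts after the first base of each site, so after positions 27, 50, 70.
Combined cut positions: 27, 50, 70, 161.
Linear molecule, 4 cuts → 5 fragments:
  1–27 → 27 bp
  28–50 → 23 bp
  51–70 → 20 bp
  71–161 → 91 bp
  162–204 → 43 bp
Sorted largest to smallest: 91, 43, 27, 23, 20 bp.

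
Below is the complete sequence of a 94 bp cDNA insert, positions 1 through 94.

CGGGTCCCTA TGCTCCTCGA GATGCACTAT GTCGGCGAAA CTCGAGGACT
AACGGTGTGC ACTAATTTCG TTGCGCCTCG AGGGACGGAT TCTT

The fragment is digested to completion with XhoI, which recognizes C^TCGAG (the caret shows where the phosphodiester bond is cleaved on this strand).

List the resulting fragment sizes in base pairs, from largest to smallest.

XhoI sites (CTCGAG) start at positions 16, 41, 77.
XhoI cuts after the first base of each site, so after positions 16, 41, 77.
Linear molecule, 3 cuts → 4 fragments:
  1–16 → 16 bp
  17–41 → 25 bp
  42–77 → 36 bp
  78–94 → 17 bp
Sorted largest to smallest: 36, 25, 17, 16 bp.

36, 25, 17, 16 bp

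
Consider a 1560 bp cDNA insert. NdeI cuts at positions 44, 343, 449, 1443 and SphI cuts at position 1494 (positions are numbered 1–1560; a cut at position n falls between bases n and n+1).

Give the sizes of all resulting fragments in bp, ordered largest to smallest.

994, 299, 106, 66, 51, 44 bp

Combined cut positions (sorted): 44, 343, 449, 1443, 1494.
Linear molecule, 5 cuts → 6 fragments:
  44 − 0 = 44 bp
  343 − 44 = 299 bp
  449 − 343 = 106 bp
  1443 − 449 = 994 bp
  1494 − 1443 = 51 bp
  1560 − 1494 = 66 bp
Sorted largest to smallest: 994, 299, 106, 66, 51, 44 bp.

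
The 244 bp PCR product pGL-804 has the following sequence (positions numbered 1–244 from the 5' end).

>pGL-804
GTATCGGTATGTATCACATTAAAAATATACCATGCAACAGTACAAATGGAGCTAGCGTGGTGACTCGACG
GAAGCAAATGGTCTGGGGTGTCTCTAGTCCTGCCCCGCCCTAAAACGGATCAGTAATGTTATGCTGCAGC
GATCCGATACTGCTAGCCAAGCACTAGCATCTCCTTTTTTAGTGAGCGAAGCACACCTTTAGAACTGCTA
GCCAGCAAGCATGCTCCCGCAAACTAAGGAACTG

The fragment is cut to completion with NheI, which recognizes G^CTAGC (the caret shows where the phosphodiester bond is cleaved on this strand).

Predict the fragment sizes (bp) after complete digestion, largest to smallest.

101, 55, 51, 37 bp

NheI sites (GCTAGC) start at positions 51, 152, 207.
NheI cuts after the first base of each site, so after positions 51, 152, 207.
Linear molecule, 3 cuts → 4 fragments:
  1–51 → 51 bp
  52–152 → 101 bp
  153–207 → 55 bp
  208–244 → 37 bp
Sorted largest to smallest: 101, 55, 51, 37 bp.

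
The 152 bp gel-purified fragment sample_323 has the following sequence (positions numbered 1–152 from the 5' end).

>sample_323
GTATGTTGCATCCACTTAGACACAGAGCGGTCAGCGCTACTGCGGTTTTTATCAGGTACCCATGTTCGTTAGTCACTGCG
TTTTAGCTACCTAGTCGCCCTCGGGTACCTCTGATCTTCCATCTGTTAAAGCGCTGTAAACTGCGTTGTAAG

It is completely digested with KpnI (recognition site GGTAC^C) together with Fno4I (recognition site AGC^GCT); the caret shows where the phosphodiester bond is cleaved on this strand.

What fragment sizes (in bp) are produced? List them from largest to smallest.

49, 35, 24, 24, 20 bp

KpnI sites (GGTACC) start at positions 55, 104.
KpnI cuts after base 5 of each site (before the last base), so after positions 59, 108.
Fno4I sites (AGCGCT) start at positions 33, 130.
Fno4I cuts after base 3 of each site, so after positions 35, 132.
Combined cut positions: 35, 59, 108, 132.
Linear molecule, 4 cuts → 5 fragments:
  1–35 → 35 bp
  36–59 → 24 bp
  60–108 → 49 bp
  109–132 → 24 bp
  133–152 → 20 bp
Sorted largest to smallest: 49, 35, 24, 24, 20 bp.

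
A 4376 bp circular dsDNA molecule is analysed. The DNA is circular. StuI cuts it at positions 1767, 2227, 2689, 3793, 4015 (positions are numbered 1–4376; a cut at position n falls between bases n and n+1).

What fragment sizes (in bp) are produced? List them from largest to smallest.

2128, 1104, 462, 460, 222 bp

Circular molecule, 5 cuts → 5 fragments:
  2227 − 1767 = 460 bp
  2689 − 2227 = 462 bp
  3793 − 2689 = 1104 bp
  4015 − 3793 = 222 bp
  wrap: 4376 − 4015 + 1767 = 2128 bp
Sorted largest to smallest: 2128, 1104, 462, 460, 222 bp.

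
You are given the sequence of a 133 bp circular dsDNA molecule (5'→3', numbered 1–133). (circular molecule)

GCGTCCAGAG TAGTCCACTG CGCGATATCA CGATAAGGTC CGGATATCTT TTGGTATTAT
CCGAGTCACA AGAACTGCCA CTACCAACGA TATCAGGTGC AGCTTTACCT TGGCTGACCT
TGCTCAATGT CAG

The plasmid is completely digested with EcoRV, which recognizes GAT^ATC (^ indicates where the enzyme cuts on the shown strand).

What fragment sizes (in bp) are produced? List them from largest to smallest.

EcoRV sites (GATATC) start at positions 24, 43, 89.
EcoRV cuts after base 3 of each site, so after positions 26, 45, 91.
Circular molecule, 3 cuts → 3 fragments:
  27–45 → 19 bp
  46–91 → 46 bp
  92–133 then 1–26 → 42 + 26 = 68 bp
Sorted largest to smallest: 68, 46, 19 bp.

68, 46, 19 bp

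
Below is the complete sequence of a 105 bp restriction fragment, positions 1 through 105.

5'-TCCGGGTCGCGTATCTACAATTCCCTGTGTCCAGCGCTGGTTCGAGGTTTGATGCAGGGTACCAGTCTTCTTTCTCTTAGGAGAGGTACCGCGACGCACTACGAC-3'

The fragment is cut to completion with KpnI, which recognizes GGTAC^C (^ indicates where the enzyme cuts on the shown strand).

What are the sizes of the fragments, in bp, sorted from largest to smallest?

62, 27, 16 bp

KpnI sites (GGTACC) start at positions 58, 85.
KpnI cuts after base 5 of each site (before the last base), so after positions 62, 89.
Linear molecule, 2 cuts → 3 fragments:
  1–62 → 62 bp
  63–89 → 27 bp
  90–105 → 16 bp
Sorted largest to smallest: 62, 27, 16 bp.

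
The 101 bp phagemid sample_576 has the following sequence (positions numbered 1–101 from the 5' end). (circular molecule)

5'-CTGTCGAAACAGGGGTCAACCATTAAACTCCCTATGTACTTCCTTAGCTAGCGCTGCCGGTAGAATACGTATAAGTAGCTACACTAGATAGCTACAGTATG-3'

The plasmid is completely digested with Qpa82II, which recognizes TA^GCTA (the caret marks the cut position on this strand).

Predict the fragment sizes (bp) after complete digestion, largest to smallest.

Qpa82II sites (TAGCTA) start at positions 45, 76, 89.
Qpa82II cuts after base 2 of each site, so after positions 46, 77, 90.
Circular molecule, 3 cuts → 3 fragments:
  47–77 → 31 bp
  78–90 → 13 bp
  91–101 then 1–46 → 11 + 46 = 57 bp
Sorted largest to smallest: 57, 31, 13 bp.

57, 31, 13 bp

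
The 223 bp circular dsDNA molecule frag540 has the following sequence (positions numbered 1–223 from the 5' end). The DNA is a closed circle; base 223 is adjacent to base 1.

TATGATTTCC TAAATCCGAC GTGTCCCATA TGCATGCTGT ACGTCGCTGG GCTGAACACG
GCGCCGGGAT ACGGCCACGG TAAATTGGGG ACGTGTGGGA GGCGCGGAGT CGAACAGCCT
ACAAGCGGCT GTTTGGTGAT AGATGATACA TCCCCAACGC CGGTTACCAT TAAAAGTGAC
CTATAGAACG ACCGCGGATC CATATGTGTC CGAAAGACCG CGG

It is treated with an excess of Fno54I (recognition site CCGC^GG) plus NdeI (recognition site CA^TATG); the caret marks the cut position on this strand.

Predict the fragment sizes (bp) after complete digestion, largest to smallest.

Fno54I sites (CCGCGG) start at positions 192, 218.
Fno54I cuts after base 4 of each site, so after positions 195, 221.
NdeI sites (CATATG) start at positions 27, 201.
NdeI cuts after base 2 of each site, so after positions 28, 202.
Combined cut positions: 28, 195, 202, 221.
Circular molecule, 4 cuts → 4 fragments:
  29–195 → 167 bp
  196–202 → 7 bp
  203–221 → 19 bp
  222–223 then 1–28 → 2 + 28 = 30 bp
Sorted largest to smallest: 167, 30, 19, 7 bp.

167, 30, 19, 7 bp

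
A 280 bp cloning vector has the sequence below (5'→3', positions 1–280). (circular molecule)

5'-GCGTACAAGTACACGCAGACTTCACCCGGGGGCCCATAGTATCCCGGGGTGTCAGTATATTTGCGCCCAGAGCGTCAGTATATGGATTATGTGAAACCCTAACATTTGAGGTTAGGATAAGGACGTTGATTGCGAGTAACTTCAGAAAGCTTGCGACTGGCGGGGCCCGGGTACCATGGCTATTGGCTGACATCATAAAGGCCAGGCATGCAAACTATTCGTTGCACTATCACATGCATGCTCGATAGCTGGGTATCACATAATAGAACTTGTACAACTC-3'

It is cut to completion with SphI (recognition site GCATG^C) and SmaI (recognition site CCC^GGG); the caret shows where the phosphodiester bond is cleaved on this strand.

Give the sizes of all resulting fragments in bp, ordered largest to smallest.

SphI sites (GCATGC) start at positions 206, 236.
SphI cuts after base 5 of each site (before the last base), so after positions 210, 240.
SmaI sites (CCCGGG) start at positions 25, 43, 166.
SmaI cuts after base 3 of each site, so after positions 27, 45, 168.
Combined cut positions: 27, 45, 168, 210, 240.
Circular molecule, 5 cuts → 5 fragments:
  28–45 → 18 bp
  46–168 → 123 bp
  169–210 → 42 bp
  211–240 → 30 bp
  241–280 then 1–27 → 40 + 27 = 67 bp
Sorted largest to smallest: 123, 67, 42, 30, 18 bp.

123, 67, 42, 30, 18 bp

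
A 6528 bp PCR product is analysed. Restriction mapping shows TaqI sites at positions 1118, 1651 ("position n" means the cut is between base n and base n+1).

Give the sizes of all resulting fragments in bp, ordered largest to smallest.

4877, 1118, 533 bp

Linear molecule, 2 cuts → 3 fragments:
  1118 − 0 = 1118 bp
  1651 − 1118 = 533 bp
  6528 − 1651 = 4877 bp
Sorted largest to smallest: 4877, 1118, 533 bp.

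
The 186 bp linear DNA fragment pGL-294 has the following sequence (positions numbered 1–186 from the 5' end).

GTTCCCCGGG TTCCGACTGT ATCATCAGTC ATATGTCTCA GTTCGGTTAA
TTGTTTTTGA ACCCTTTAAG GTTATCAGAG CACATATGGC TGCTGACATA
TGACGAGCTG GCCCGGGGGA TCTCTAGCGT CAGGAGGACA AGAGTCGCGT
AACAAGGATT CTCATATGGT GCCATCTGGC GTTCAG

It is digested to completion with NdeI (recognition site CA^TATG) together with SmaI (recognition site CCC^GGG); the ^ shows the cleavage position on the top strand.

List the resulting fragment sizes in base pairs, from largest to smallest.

53, 50, 24, 22, 16, 14, 7 bp

NdeI sites (CATATG) start at positions 30, 83, 97, 163.
NdeI cuts after base 2 of each site, so after positions 31, 84, 98, 164.
SmaI sites (CCCGGG) start at positions 5, 112.
SmaI cuts after base 3 of each site, so after positions 7, 114.
Combined cut positions: 7, 31, 84, 98, 114, 164.
Linear molecule, 6 cuts → 7 fragments:
  1–7 → 7 bp
  8–31 → 24 bp
  32–84 → 53 bp
  85–98 → 14 bp
  99–114 → 16 bp
  115–164 → 50 bp
  165–186 → 22 bp
Sorted largest to smallest: 53, 50, 24, 22, 16, 14, 7 bp.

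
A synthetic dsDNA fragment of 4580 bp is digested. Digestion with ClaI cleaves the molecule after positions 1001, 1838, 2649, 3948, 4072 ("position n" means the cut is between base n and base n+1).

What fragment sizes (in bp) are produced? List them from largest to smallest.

1299, 1001, 837, 811, 508, 124 bp

Linear molecule, 5 cuts → 6 fragments:
  1001 − 0 = 1001 bp
  1838 − 1001 = 837 bp
  2649 − 1838 = 811 bp
  3948 − 2649 = 1299 bp
  4072 − 3948 = 124 bp
  4580 − 4072 = 508 bp
Sorted largest to smallest: 1299, 1001, 837, 811, 508, 124 bp.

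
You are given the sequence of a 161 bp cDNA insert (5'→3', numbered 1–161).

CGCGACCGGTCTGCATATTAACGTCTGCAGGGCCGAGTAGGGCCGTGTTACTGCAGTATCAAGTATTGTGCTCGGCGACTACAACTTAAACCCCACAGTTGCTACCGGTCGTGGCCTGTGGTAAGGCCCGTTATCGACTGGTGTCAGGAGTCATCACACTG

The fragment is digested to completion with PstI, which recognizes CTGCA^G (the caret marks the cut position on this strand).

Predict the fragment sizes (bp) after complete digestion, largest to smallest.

PstI sites (CTGCAG) start at positions 25, 51.
PstI cuts after base 5 of each site (before the last base), so after positions 29, 55.
Linear molecule, 2 cuts → 3 fragments:
  1–29 → 29 bp
  30–55 → 26 bp
  56–161 → 106 bp
Sorted largest to smallest: 106, 29, 26 bp.

106, 29, 26 bp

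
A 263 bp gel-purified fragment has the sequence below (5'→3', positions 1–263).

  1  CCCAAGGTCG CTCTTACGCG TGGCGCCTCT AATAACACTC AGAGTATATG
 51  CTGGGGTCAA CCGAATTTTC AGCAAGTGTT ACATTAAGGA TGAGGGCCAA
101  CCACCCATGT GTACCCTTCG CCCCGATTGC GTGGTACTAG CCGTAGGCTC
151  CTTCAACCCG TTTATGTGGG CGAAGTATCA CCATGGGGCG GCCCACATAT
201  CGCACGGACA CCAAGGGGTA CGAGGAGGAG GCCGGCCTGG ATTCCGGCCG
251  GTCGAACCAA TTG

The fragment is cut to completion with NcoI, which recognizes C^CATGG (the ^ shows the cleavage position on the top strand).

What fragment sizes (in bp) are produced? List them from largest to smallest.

181, 82 bp

The NcoI site (CCATGG) starts at position 181.
NcoI cuts after the first base of each site, so after position 181.
Linear molecule, 1 cut → 2 fragments:
  1–181 → 181 bp
  182–263 → 82 bp
Sorted largest to smallest: 181, 82 bp.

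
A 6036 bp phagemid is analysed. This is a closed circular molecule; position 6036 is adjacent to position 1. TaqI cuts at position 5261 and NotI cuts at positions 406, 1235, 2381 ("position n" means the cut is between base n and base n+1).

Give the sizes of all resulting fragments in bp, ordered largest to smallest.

2880, 1181, 1146, 829 bp

Combined cut positions (sorted): 406, 1235, 2381, 5261.
Circular molecule, 4 cuts → 4 fragments:
  1235 − 406 = 829 bp
  2381 − 1235 = 1146 bp
  5261 − 2381 = 2880 bp
  wrap: 6036 − 5261 + 406 = 1181 bp
Sorted largest to smallest: 2880, 1181, 1146, 829 bp.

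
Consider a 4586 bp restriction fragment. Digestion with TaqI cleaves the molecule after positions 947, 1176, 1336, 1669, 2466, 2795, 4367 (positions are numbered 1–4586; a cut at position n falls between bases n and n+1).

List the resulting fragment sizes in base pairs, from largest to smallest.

1572, 947, 797, 333, 329, 229, 219, 160 bp

Linear molecule, 7 cuts → 8 fragments:
  947 − 0 = 947 bp
  1176 − 947 = 229 bp
  1336 − 1176 = 160 bp
  1669 − 1336 = 333 bp
  2466 − 1669 = 797 bp
  2795 − 2466 = 329 bp
  4367 − 2795 = 1572 bp
  4586 − 4367 = 219 bp
Sorted largest to smallest: 1572, 947, 797, 333, 329, 229, 219, 160 bp.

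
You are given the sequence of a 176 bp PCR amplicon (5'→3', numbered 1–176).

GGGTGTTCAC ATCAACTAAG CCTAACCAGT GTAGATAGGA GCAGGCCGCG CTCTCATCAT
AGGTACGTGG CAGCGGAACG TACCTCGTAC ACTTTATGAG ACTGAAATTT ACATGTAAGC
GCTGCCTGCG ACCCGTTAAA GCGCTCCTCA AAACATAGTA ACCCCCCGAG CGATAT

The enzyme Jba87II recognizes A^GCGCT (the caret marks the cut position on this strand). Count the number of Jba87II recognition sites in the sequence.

2

AGCGCT occurs starting at positions 118, 140.
Jba87II cuts at 2 sites.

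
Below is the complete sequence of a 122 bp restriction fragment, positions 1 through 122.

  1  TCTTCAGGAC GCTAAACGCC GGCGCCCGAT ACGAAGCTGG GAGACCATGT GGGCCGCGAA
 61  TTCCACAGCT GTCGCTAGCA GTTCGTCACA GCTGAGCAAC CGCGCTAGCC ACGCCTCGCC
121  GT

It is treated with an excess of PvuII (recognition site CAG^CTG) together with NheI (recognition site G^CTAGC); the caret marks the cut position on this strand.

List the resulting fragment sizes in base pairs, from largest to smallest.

PvuII sites (CAGCTG) start at positions 66, 89.
PvuII cuts after base 3 of each site, so after positions 68, 91.
NheI sites (GCTAGC) start at positions 74, 104.
NheI cuts after the first base of each site, so after positions 74, 104.
Combined cut positions: 68, 74, 91, 104.
Linear molecule, 4 cuts → 5 fragments:
  1–68 → 68 bp
  69–74 → 6 bp
  75–91 → 17 bp
  92–104 → 13 bp
  105–122 → 18 bp
Sorted largest to smallest: 68, 18, 17, 13, 6 bp.

68, 18, 17, 13, 6 bp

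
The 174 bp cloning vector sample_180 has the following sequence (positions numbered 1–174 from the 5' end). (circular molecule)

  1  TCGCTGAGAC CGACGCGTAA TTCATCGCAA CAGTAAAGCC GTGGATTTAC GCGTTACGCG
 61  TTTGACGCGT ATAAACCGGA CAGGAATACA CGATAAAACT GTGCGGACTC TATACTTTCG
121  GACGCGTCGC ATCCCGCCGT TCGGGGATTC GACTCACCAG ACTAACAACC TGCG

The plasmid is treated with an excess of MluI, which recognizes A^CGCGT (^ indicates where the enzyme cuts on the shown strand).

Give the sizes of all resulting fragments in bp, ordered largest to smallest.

MluI sites (ACGCGT) start at positions 13, 49, 56, 65, 122.
MluI cuts after the first base of each site, so after positions 13, 49, 56, 65, 122.
Circular molecule, 5 cuts → 5 fragments:
  14–49 → 36 bp
  50–56 → 7 bp
  57–65 → 9 bp
  66–122 → 57 bp
  123–174 then 1–13 → 52 + 13 = 65 bp
Sorted largest to smallest: 65, 57, 36, 9, 7 bp.

65, 57, 36, 9, 7 bp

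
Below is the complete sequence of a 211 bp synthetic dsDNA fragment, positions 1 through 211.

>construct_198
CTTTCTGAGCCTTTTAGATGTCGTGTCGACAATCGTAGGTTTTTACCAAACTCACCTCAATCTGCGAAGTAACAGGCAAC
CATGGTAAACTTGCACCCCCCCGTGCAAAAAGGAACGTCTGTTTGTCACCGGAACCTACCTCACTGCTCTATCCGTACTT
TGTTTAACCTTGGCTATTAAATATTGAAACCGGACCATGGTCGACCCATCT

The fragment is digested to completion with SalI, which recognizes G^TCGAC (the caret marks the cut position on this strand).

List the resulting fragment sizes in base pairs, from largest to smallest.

175, 25, 11 bp

SalI sites (GTCGAC) start at positions 25, 200.
SalI cuts after the first base of each site, so after positions 25, 200.
Linear molecule, 2 cuts → 3 fragments:
  1–25 → 25 bp
  26–200 → 175 bp
  201–211 → 11 bp
Sorted largest to smallest: 175, 25, 11 bp.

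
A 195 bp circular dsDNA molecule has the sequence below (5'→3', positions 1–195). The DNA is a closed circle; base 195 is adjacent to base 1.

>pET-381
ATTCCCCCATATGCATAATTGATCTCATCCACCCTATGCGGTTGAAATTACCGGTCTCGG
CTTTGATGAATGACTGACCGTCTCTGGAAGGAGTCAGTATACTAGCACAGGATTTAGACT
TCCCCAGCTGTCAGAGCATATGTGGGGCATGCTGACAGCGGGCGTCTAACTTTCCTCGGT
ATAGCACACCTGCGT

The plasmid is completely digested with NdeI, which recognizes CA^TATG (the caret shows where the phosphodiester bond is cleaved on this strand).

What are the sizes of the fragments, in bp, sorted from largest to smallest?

129, 66 bp

NdeI sites (CATATG) start at positions 8, 137.
NdeI cuts after base 2 of each site, so after positions 9, 138.
Circular molecule, 2 cuts → 2 fragments:
  10–138 → 129 bp
  139–195 then 1–9 → 57 + 9 = 66 bp
Sorted largest to smallest: 129, 66 bp.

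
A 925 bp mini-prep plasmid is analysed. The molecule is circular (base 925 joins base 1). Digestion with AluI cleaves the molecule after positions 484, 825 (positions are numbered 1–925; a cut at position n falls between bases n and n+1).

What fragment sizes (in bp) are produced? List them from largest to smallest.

Circular molecule, 2 cuts → 2 fragments:
  825 − 484 = 341 bp
  wrap: 925 − 825 + 484 = 584 bp
Sorted largest to smallest: 584, 341 bp.

584, 341 bp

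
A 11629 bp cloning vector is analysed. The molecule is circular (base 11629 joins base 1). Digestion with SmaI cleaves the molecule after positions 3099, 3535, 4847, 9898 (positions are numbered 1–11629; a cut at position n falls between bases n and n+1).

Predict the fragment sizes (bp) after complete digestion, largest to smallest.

5051, 4830, 1312, 436 bp

Circular molecule, 4 cuts → 4 fragments:
  3535 − 3099 = 436 bp
  4847 − 3535 = 1312 bp
  9898 − 4847 = 5051 bp
  wrap: 11629 − 9898 + 3099 = 4830 bp
Sorted largest to smallest: 5051, 4830, 1312, 436 bp.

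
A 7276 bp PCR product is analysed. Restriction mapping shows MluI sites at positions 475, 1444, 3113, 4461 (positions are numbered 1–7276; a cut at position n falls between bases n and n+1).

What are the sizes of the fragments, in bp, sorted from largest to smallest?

2815, 1669, 1348, 969, 475 bp

Linear molecule, 4 cuts → 5 fragments:
  475 − 0 = 475 bp
  1444 − 475 = 969 bp
  3113 − 1444 = 1669 bp
  4461 − 3113 = 1348 bp
  7276 − 4461 = 2815 bp
Sorted largest to smallest: 2815, 1669, 1348, 969, 475 bp.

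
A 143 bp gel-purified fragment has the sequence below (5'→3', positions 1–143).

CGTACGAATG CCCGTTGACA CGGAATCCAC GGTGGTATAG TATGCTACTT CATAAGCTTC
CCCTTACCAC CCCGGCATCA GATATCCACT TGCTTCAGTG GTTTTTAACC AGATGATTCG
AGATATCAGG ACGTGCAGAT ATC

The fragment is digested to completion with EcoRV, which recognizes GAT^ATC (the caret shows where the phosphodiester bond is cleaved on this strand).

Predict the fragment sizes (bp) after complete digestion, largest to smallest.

EcoRV sites (GATATC) start at positions 81, 122, 138.
EcoRV cuts after base 3 of each site, so after positions 83, 124, 140.
Linear molecule, 3 cuts → 4 fragments:
  1–83 → 83 bp
  84–124 → 41 bp
  125–140 → 16 bp
  141–143 → 3 bp
Sorted largest to smallest: 83, 41, 16, 3 bp.

83, 41, 16, 3 bp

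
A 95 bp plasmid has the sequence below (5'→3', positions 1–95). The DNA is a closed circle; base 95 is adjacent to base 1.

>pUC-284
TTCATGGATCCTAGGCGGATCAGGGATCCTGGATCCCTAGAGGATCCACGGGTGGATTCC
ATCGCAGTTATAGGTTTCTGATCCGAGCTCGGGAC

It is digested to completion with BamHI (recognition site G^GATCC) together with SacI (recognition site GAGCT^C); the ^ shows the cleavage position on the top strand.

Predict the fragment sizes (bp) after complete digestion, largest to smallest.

BamHI sites (GGATCC) start at positions 6, 24, 31, 42.
BamHI cuts after the first base of each site, so after positions 6, 24, 31, 42.
The SacI site (GAGCTC) starts at position 85.
SacI cuts after base 5 of each site (before the last base), so after position 89.
Combined cut positions: 6, 24, 31, 42, 89.
Circular molecule, 5 cuts → 5 fragments:
  7–24 → 18 bp
  25–31 → 7 bp
  32–42 → 11 bp
  43–89 → 47 bp
  90–95 then 1–6 → 6 + 6 = 12 bp
Sorted largest to smallest: 47, 18, 12, 11, 7 bp.

47, 18, 12, 11, 7 bp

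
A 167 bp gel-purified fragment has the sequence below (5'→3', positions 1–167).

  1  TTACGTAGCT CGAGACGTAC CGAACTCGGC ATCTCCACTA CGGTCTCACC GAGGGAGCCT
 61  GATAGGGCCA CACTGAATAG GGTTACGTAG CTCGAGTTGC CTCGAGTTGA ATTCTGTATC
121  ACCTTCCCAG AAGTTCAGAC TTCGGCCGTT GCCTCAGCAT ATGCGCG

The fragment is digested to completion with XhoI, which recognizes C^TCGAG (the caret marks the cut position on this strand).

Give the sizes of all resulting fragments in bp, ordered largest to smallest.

82, 66, 10, 9 bp

XhoI sites (CTCGAG) start at positions 9, 91, 101.
XhoI cuts after the first base of each site, so after positions 9, 91, 101.
Linear molecule, 3 cuts → 4 fragments:
  1–9 → 9 bp
  10–91 → 82 bp
  92–101 → 10 bp
  102–167 → 66 bp
Sorted largest to smallest: 82, 66, 10, 9 bp.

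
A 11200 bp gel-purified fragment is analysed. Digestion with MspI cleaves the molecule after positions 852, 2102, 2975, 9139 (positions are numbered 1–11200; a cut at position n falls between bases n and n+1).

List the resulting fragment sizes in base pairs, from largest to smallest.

Linear molecule, 4 cuts → 5 fragments:
  852 − 0 = 852 bp
  2102 − 852 = 1250 bp
  2975 − 2102 = 873 bp
  9139 − 2975 = 6164 bp
  11200 − 9139 = 2061 bp
Sorted largest to smallest: 6164, 2061, 1250, 873, 852 bp.

6164, 2061, 1250, 873, 852 bp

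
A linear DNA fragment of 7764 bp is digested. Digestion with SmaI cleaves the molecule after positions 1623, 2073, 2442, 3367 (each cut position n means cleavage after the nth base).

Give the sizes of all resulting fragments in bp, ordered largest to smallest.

Linear molecule, 4 cuts → 5 fragments:
  1623 − 0 = 1623 bp
  2073 − 1623 = 450 bp
  2442 − 2073 = 369 bp
  3367 − 2442 = 925 bp
  7764 − 3367 = 4397 bp
Sorted largest to smallest: 4397, 1623, 925, 450, 369 bp.

4397, 1623, 925, 450, 369 bp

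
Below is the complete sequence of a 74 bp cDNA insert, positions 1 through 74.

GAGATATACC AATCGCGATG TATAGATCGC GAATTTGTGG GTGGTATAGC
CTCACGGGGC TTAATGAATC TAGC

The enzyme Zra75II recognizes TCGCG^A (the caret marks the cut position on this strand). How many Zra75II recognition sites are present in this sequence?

2

TCGCGA occurs starting at positions 13, 27.
Zra75II cuts at 2 sites.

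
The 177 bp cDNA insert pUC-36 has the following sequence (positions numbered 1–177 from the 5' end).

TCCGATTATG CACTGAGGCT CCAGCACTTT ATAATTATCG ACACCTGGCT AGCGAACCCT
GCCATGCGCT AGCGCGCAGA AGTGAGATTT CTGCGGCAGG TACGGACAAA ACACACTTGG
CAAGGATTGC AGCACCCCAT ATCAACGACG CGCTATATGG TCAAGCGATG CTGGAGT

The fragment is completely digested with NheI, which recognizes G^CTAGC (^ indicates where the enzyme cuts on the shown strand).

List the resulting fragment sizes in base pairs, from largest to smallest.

NheI sites (GCTAGC) start at positions 48, 68.
NheI cuts after the first base of each site, so after positions 48, 68.
Linear molecule, 2 cuts → 3 fragments:
  1–48 → 48 bp
  49–68 → 20 bp
  69–177 → 109 bp
Sorted largest to smallest: 109, 48, 20 bp.

109, 48, 20 bp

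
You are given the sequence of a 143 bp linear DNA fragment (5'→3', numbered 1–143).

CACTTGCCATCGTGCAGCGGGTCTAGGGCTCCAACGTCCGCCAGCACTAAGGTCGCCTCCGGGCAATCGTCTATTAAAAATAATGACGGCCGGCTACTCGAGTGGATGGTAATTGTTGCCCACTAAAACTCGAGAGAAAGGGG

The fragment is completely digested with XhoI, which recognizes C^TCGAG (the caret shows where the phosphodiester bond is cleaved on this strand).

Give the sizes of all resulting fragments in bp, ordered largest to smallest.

XhoI sites (CTCGAG) start at positions 97, 129.
XhoI cuts after the first base of each site, so after positions 97, 129.
Linear molecule, 2 cuts → 3 fragments:
  1–97 → 97 bp
  98–129 → 32 bp
  130–143 → 14 bp
Sorted largest to smallest: 97, 32, 14 bp.

97, 32, 14 bp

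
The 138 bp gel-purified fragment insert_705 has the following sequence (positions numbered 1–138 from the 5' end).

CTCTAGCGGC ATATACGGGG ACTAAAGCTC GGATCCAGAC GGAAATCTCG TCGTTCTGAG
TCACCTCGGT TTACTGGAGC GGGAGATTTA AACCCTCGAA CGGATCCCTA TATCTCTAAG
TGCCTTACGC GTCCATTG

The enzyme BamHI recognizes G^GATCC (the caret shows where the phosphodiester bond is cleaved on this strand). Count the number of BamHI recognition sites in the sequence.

2

GGATCC occurs starting at positions 31, 102.
BamHI cuts at 2 sites.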